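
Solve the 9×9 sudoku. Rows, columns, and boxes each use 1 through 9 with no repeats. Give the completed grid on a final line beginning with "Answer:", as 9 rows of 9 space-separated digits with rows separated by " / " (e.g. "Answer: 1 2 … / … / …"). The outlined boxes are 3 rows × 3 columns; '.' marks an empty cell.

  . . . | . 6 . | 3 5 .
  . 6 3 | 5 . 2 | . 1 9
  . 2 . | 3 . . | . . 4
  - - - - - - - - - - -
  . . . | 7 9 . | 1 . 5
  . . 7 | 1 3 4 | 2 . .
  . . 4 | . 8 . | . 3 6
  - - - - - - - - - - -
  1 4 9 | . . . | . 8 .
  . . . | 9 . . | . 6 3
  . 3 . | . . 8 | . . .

Step 1. [r9c8∈{2,4,7,9}] across col 8, 2 lands solely at r9c8, so r9c8=2.
Step 2. [r7c9∈{7}] nothing but 7 survives at r7c9. So r7c9=7.
Step 3. [r4c2∈{8}] nothing but 8 survives at r4c2 ⇒ r4c2=8.
Step 4. [r3c8∈{7}] r3c8 has the single candidate 7, so r3c8=7.
Step 5. [r5c1∈{5,6,9}] r5c1 is the only open cell in row 5 admitting 6, so r5c1=6.
Step 6. [r3c5∈{1}] only 1 remains possible at r3c5, so r3c5=1.
Step 7. [r7c7∈{5}] r7c7's peers cover all but 5. So r7c7=5.
Step 8. [r5c2∈{5,9}] row 5 places 5 nowhere but r5c2 ⇒ r5c2=5.
Step 9. [r8c2∈{7}] nothing but 7 survives at r8c2 ⇒ r8c2=7.
Step 10. [r9c1∈{5}] r9c1 has the single candidate 5. So r9c1=5.
Step 11. [r1c4∈{4,8}] in col 4, 8 fits only at r1c4, so r1c4=8.
Step 12. [r2c5∈{4,7}] 4 has one home in box 2: r2c5. So r2c5=4.
Step 13. [r4c3∈{2}] r4c3's peers cover all but 2. So r4c3=2.
Step 14. [r6c1∈{9}] nothing but 9 survives at r6c1, so r6c1=9.
Step 15. [r3c1∈{8}] nothing but 8 survives at r3c1, so r3c1=8.
Step 16. [r7c5∈{2}] r7c5 is down to just 2 ⇒ r7c5=2.
Step 17. [r1c6∈{7,9}] in col 6, 7 fits only at r1c6 ⇒ r1c6=7.
Step 18. [r7c4∈{6}] only 6 remains possible at r7c4 ⇒ r7c4=6.
Step 19. [r8c7∈{4}] only 4 remains possible at r8c7, so r8c7=4.
Step 20. [r8c6∈{1,5}] row 8 places 1 nowhere but r8c6 ⇒ r8c6=1.
Step 21. [r1c2∈{1,9}] across row 1, 9 lands solely at r1c2, so r1c2=9.
Step 22. [r4c6∈{6}] r4c6 is down to just 6 ⇒ r4c6=6.
Step 23. [r6c4∈{2}] only 2 remains possible at r6c4 ⇒ r6c4=2.
Step 24. [r1c3∈{1}] r1c3's peers cover all but 1 ⇒ r1c3=1.
Step 25. [r5c9∈{8}] r5c9's peers cover all but 8. So r5c9=8.
Step 26. [r9c7∈{9}] r9c7 is down to just 9 ⇒ r9c7=9.
Step 27. [r9c3∈{6}] nothing but 6 survives at r9c3 ⇒ r9c3=6.
Step 28. [r2c1∈{7}] nothing but 7 survives at r2c1 ⇒ r2c1=7.
Step 29. [r8c1∈{2}] r8c1's peers cover all but 2. So r8c1=2.
Step 30. [r1c1∈{4}] r1c1 is down to just 4. So r1c1=4.
Step 31. [r4c1∈{3}] r4c1's peers cover all but 3. So r4c1=3.
Step 32. [r3c6∈{9}] r3c6's peers cover all but 9, so r3c6=9.
Step 33. [r9c4∈{4}] r9c4 is down to just 4, so r9c4=4.
Step 34. [r1c9∈{2}] nothing but 2 survives at r1c9. So r1c9=2.
Step 35. [r5c8∈{9}] r5c8 is down to just 9 ⇒ r5c8=9.
Step 36. [r7c6∈{3}] r7c6's peers cover all but 3 ⇒ r7c6=3.
Step 37. [r4c8∈{4}] r4c8 has the single candidate 4 ⇒ r4c8=4.
Step 38. [r2c7∈{8}] r2c7 has the single candidate 8 ⇒ r2c7=8.
Step 39. [r3c7∈{6}] r3c7 is down to just 6. So r3c7=6.
Step 40. [r8c3∈{8}] r8c3 has the single candidate 8. So r8c3=8.
Step 41. [r9c5∈{7}] r9c5's peers cover all but 7, so r9c5=7.
Step 42. [r3c3∈{5}] only 5 remains possible at r3c3, so r3c3=5.
Step 43. [r6c2∈{1}] nothing but 1 survives at r6c2 ⇒ r6c2=1.
Step 44. [r8c5∈{5}] only 5 remains possible at r8c5. So r8c5=5.
Step 45. [r6c6∈{5}] r6c6 is down to just 5. So r6c6=5.
Step 46. [r9c9∈{1}] r9c9 has the single candidate 1 ⇒ r9c9=1.
Step 47. [r6c7∈{7}] nothing but 7 survives at r6c7. So r6c7=7.

Answer: 4 9 1 8 6 7 3 5 2 / 7 6 3 5 4 2 8 1 9 / 8 2 5 3 1 9 6 7 4 / 3 8 2 7 9 6 1 4 5 / 6 5 7 1 3 4 2 9 8 / 9 1 4 2 8 5 7 3 6 / 1 4 9 6 2 3 5 8 7 / 2 7 8 9 5 1 4 6 3 / 5 3 6 4 7 8 9 2 1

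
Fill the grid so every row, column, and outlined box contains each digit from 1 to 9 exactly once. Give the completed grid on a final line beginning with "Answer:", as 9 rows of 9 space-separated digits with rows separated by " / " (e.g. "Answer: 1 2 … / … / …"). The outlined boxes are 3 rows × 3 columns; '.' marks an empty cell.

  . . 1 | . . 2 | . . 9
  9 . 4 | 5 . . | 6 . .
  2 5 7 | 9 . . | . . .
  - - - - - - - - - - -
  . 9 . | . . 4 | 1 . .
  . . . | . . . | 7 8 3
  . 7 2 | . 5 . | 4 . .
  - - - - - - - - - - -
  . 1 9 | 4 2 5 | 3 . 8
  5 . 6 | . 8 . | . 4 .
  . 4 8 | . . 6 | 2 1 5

Step 1. [r3c5∈{1,3,4,6}] in row 3, 6 fits only at r3c5, so r3c5=6.
Step 2. [r6c9∈{6}] only 6 remains possible at r6c9 ⇒ r6c9=6.
Step 3. [r4c3∈{3,5}] r4c3 is the only open cell in col 3 admitting 3. So r4c3=3.
Step 4. [r5c2∈{6}] nothing but 6 survives at r5c2 ⇒ r5c2=6.
Step 5. [r9c5∈{3,7,9}] across row 9, 9 lands solely at r9c5 ⇒ r9c5=9.
Step 6. [r5c5∈{1}] nothing but 1 survives at r5c5 ⇒ r5c5=1.
Step 7. [r8c9∈{7}] r8c9 is down to just 7. So r8c9=7.
Step 8. [r2c6∈{1,3,7,8}] in col 6, 7 fits only at r2c6. So r2c6=7.
Step 9. [r2c5∈{3}] r2c5 is down to just 3, so r2c5=3.
Step 10. [r1c4∈{8}] only 8 remains possible at r1c4 ⇒ r1c4=8.
Step 11. [r9c4∈{3,7}] in box 8, 7 fits only at r9c4. So r9c4=7.
Step 12. [r4c9∈{2}] only 2 remains possible at r4c9 ⇒ r4c9=2.
Step 13. [r1c2∈{3}] r1c2 is down to just 3, so r1c2=3.
Step 14. [r6c6∈{3,8,9}] 8 has one home in col 6: r6c6, so r6c6=8.
Step 15. [r8c4∈{1,3}] r8c4 is the only open cell in col 4 admitting 1. So r8c4=1.
Step 16. [r2c9∈{1}] r2c9 is down to just 1, so r2c9=1.
Step 17. [r4c8∈{5}] r4c8's peers cover all but 5, so r4c8=5.
Step 18. [r8c7∈{9}] nothing but 9 survives at r8c7. So r8c7=9.
Step 19. [r9c1∈{3}] r9c1's peers cover all but 3. So r9c1=3.
Step 20. [r6c8∈{9}] only 9 remains possible at r6c8. So r6c8=9.
Step 21. [r2c2∈{8}] r2c2's peers cover all but 8, so r2c2=8.
Step 22. [r5c6∈{9}] r5c6 is down to just 9. So r5c6=9.
Step 23. [r4c1∈{8}] r4c1 has the single candidate 8. So r4c1=8.
Step 24. [r3c9∈{4}] r3c9 has the single candidate 4, so r3c9=4.
Step 25. [r6c1∈{1}] r6c1 is down to just 1. So r6c1=1.
Step 26. [r2c8∈{2}] nothing but 2 survives at r2c8, so r2c8=2.
Step 27. [r1c1∈{6}] nothing but 6 survives at r1c1 ⇒ r1c1=6.
Step 28. [r8c6∈{3}] r8c6's peers cover all but 3. So r8c6=3.
Step 29. [r1c8∈{7}] nothing but 7 survives at r1c8, so r1c8=7.
Step 30. [r5c4∈{2}] r5c4 has the single candidate 2 ⇒ r5c4=2.
Step 31. [r4c5∈{7}] r4c5 has the single candidate 7, so r4c5=7.
Step 32. [r3c8∈{3}] r3c8's peers cover all but 3. So r3c8=3.
Step 33. [r8c2∈{2}] r8c2 is down to just 2 ⇒ r8c2=2.
Step 34. [r3c7∈{8}] r3c7's peers cover all but 8. So r3c7=8.
Step 35. [r7c8∈{6}] r7c8's peers cover all but 6 ⇒ r7c8=6.
Step 36. [r3c6∈{1}] r3c6 has the single candidate 1 ⇒ r3c6=1.
Step 37. [r4c4∈{6}] r4c4 is down to just 6. So r4c4=6.
Step 38. [r1c7∈{5}] r1c7's peers cover all but 5 ⇒ r1c7=5.
Step 39. [r5c1∈{4}] r5c1's peers cover all but 4 ⇒ r5c1=4.
Step 40. [r1c5∈{4}] r1c5 is down to just 4 ⇒ r1c5=4.
Step 41. [r7c1∈{7}] nothing but 7 survives at r7c1, so r7c1=7.
Step 42. [r5c3∈{5}] r5c3's peers cover all but 5, so r5c3=5.
Step 43. [r6c4∈{3}] r6c4 is down to just 3. So r6c4=3.

Answer: 6 3 1 8 4 2 5 7 9 / 9 8 4 5 3 7 6 2 1 / 2 5 7 9 6 1 8 3 4 / 8 9 3 6 7 4 1 5 2 / 4 6 5 2 1 9 7 8 3 / 1 7 2 3 5 8 4 9 6 / 7 1 9 4 2 5 3 6 8 / 5 2 6 1 8 3 9 4 7 / 3 4 8 7 9 6 2 1 5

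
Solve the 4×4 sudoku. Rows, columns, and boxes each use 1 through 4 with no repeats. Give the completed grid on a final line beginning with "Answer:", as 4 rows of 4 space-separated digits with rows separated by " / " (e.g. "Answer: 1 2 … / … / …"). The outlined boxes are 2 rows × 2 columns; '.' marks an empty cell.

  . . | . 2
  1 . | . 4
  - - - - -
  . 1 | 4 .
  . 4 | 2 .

Step 1. [r1c2∈{3}] r1c2 has the single candidate 3 ⇒ r1c2=3.
Step 2. [r4c1∈{3}] only 3 remains possible at r4c1 ⇒ r4c1=3.
Step 3. [r2c2∈{2}] r2c2's peers cover all but 2. So r2c2=2.
Step 4. [r1c1∈{4}] only 4 remains possible at r1c1. So r1c1=4.
Step 5. [r3c4∈{3}] nothing but 3 survives at r3c4, so r3c4=3.
Step 6. [r4c4∈{1}] only 1 remains possible at r4c4. So r4c4=1.
Step 7. [r2c3∈{3}] r2c3 has the single candidate 3 ⇒ r2c3=3.
Step 8. [r1c3∈{1}] r1c3's peers cover all but 1 ⇒ r1c3=1.
Step 9. [r3c1∈{2}] nothing but 2 survives at r3c1 ⇒ r3c1=2.

Answer: 4 3 1 2 / 1 2 3 4 / 2 1 4 3 / 3 4 2 1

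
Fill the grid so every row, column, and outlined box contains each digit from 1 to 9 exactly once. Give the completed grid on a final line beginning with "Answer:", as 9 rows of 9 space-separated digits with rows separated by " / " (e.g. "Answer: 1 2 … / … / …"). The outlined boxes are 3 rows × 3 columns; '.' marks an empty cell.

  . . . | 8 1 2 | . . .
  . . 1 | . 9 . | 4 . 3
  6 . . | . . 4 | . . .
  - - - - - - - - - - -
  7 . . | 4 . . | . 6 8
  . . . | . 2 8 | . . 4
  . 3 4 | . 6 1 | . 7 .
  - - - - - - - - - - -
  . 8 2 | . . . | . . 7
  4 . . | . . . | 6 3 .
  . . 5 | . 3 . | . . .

Step 1. [r4c3∈{9}] nothing but 9 survives at r4c3, so r4c3=9.
Step 2. [r4c5∈{5}] r4c5 has the single candidate 5. So r4c5=5.
Step 3. [r3c5∈{7}] only 7 remains possible at r3c5, so r3c5=7.
Step 4. [r6c4∈{9}] nothing but 9 survives at r6c4, so r6c4=9.
Step 5. [r9c2∈{1,6,7,9}] 6 has one home in box 7: r9c2. So r9c2=6.
Step 6. [r2c2∈{2,5,7}] across row 2, 7 lands solely at r2c2. So r2c2=7.
Step 7. [r9c8∈{1,2,4,8,9}] row 9 places 4 nowhere but r9c8, so r9c8=4.
Step 8. [r3c3∈{3,8}] col 3 places 8 nowhere but r3c3 ⇒ r3c3=8.
Step 9. [r5c4∈{3,7}] across row 5, 7 lands solely at r5c4, so r5c4=7.
Step 10. [r5c7∈{1,3,5,9}] 3 has one home in row 5: r5c7, so r5c7=3.
Step 11. [r5c8∈{1,5,9}] r5c8 is the only open cell in row 5 admitting 9, so r5c8=9.
Step 12. [r1c8∈{5}] nothing but 5 survives at r1c8 ⇒ r1c8=5.
Step 13. [r7c8∈{1}] r7c8 has the single candidate 1, so r7c8=1.
Step 14. [r3c8∈{2}] nothing but 2 survives at r3c8. So r3c8=2.
Step 15. [r4c7∈{1,2}] across box 6, 1 lands solely at r4c7, so r4c7=1.
Step 16. [r3c7∈{9}] r3c7's peers cover all but 9 ⇒ r3c7=9.
Step 17. [r7c7∈{5}] r7c7 has the single candidate 5. So r7c7=5.
Step 18. [r6c7∈{2}] only 2 remains possible at r6c7 ⇒ r6c7=2.
Step 19. [r3c2∈{5}] only 5 remains possible at r3c2 ⇒ r3c2=5.
Step 20. [r5c1∈{1,5}] r5c1 is the only open cell in row 5 admitting 5, so r5c1=5.
Step 21. [r9c1∈{1,9}] col 1 places 1 nowhere but r9c1 ⇒ r9c1=1.
Step 22. [r8c2∈{9}] r8c2 has the single candidate 9, so r8c2=9.
Step 23. [r7c4∈{6}] r7c4 is down to just 6, so r7c4=6.
Step 24. [r8c4∈{1,2,5}] row 8 places 1 nowhere but r8c4, so r8c4=1.
Step 25. [r9c9∈{2,9}] 9 has one home in col 9: r9c9 ⇒ r9c9=9.
Step 26. [r8c6∈{5,7}] across row 8, 5 lands solely at r8c6 ⇒ r8c6=5.
Step 27. [r1c1∈{3,9}] r1c1 is the only open cell in row 1 admitting 9. So r1c1=9.
Step 28. [r2c8∈{8}] r2c8 is down to just 8. So r2c8=8.
Step 29. [r5c3∈{6}] nothing but 6 survives at r5c3. So r5c3=6.
Step 30. [r3c4∈{3}] only 3 remains possible at r3c4, so r3c4=3.
Step 31. [r8c3∈{7}] only 7 remains possible at r8c3 ⇒ r8c3=7.
Step 32. [r6c1∈{8}] r6c1 is down to just 8, so r6c1=8.
Step 33. [r7c1∈{3}] nothing but 3 survives at r7c1. So r7c1=3.
Step 34. [r7c5∈{4}] r7c5's peers cover all but 4, so r7c5=4.
Step 35. [r5c2∈{1}] r5c2 has the single candidate 1, so r5c2=1.
Step 36. [r1c3∈{3}] r1c3 has the single candidate 3. So r1c3=3.
Step 37. [r4c6∈{3}] r4c6 has the single candidate 3. So r4c6=3.
Step 38. [r4c2∈{2}] r4c2's peers cover all but 2. So r4c2=2.
Step 39. [r1c7∈{7}] r1c7 is down to just 7 ⇒ r1c7=7.
Step 40. [r8c5∈{8}] nothing but 8 survives at r8c5, so r8c5=8.
Step 41. [r2c1∈{2}] nothing but 2 survives at r2c1. So r2c1=2.
Step 42. [r3c9∈{1}] nothing but 1 survives at r3c9, so r3c9=1.
Step 43. [r1c2∈{4}] r1c2's peers cover all but 4, so r1c2=4.
Step 44. [r9c4∈{2}] r9c4's peers cover all but 2. So r9c4=2.
Step 45. [r9c6∈{7}] r9c6's peers cover all but 7 ⇒ r9c6=7.
Step 46. [r2c4∈{5}] nothing but 5 survives at r2c4. So r2c4=5.
Step 47. [r2c6∈{6}] r2c6 has the single candidate 6. So r2c6=6.
Step 48. [r6c9∈{5}] r6c9 has the single candidate 5, so r6c9=5.
Step 49. [r8c9∈{2}] r8c9's peers cover all but 2 ⇒ r8c9=2.
Step 50. [r1c9∈{6}] r1c9 is down to just 6 ⇒ r1c9=6.
Step 51. [r9c7∈{8}] only 8 remains possible at r9c7 ⇒ r9c7=8.
Step 52. [r7c6∈{9}] nothing but 9 survives at r7c6, so r7c6=9.

Answer: 9 4 3 8 1 2 7 5 6 / 2 7 1 5 9 6 4 8 3 / 6 5 8 3 7 4 9 2 1 / 7 2 9 4 5 3 1 6 8 / 5 1 6 7 2 8 3 9 4 / 8 3 4 9 6 1 2 7 5 / 3 8 2 6 4 9 5 1 7 / 4 9 7 1 8 5 6 3 2 / 1 6 5 2 3 7 8 4 9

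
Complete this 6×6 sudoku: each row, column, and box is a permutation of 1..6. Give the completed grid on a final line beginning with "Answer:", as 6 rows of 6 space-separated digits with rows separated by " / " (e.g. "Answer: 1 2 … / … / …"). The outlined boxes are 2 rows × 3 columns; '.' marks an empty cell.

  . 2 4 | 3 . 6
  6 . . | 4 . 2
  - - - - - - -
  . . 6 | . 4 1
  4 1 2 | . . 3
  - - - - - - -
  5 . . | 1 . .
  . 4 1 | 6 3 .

Step 1. [r3c2∈{3,5}] box 3 places 5 nowhere but r3c2 ⇒ r3c2=5.
Step 2. [r1c5∈{1,5}] 5 has one home in row 1: r1c5, so r1c5=5.
Step 3. [r5c3∈{3}] r5c3's peers cover all but 3, so r5c3=3.
Step 4. [r1c1∈{1}] r1c1 has the single candidate 1. So r1c1=1.
Step 5. [r2c2∈{3}] r2c2 has the single candidate 3 ⇒ r2c2=3.
Step 6. [r4c4∈{5}] only 5 remains possible at r4c4, so r4c4=5.
Step 7. [r4c5∈{6}] r4c5 has the single candidate 6. So r4c5=6.
Step 8. [r2c3∈{5}] nothing but 5 survives at r2c3. So r2c3=5.
Step 9. [r5c6∈{4}] nothing but 4 survives at r5c6. So r5c6=4.
Step 10. [r3c4∈{2}] r3c4 is down to just 2. So r3c4=2.
Step 11. [r5c5∈{2}] r5c5 is down to just 2 ⇒ r5c5=2.
Step 12. [r6c1∈{2}] nothing but 2 survives at r6c1 ⇒ r6c1=2.
Step 13. [r6c6∈{5}] nothing but 5 survives at r6c6 ⇒ r6c6=5.
Step 14. [r5c2∈{6}] r5c2 has the single candidate 6 ⇒ r5c2=6.
Step 15. [r3c1∈{3}] only 3 remains possible at r3c1. So r3c1=3.
Step 16. [r2c5∈{1}] r2c5 has the single candidate 1. So r2c5=1.

Answer: 1 2 4 3 5 6 / 6 3 5 4 1 2 / 3 5 6 2 4 1 / 4 1 2 5 6 3 / 5 6 3 1 2 4 / 2 4 1 6 3 5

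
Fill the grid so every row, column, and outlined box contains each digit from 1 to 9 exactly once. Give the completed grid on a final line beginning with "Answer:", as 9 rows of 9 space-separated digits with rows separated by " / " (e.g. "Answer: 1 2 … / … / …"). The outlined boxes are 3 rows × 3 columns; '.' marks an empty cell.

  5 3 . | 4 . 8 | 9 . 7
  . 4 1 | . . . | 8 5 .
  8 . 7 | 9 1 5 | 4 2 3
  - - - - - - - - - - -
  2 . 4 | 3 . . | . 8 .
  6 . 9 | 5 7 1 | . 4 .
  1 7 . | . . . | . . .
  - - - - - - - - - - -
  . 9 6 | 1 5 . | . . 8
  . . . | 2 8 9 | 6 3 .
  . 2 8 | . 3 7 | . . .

Step 1. [r4c6∈{6}] only 6 remains possible at r4c6, so r4c6=6.
Step 2. [r4c2∈{5}] nothing but 5 survives at r4c2, so r4c2=5.
Step 3. [r2c9∈{6}] r2c9 has the single candidate 6. So r2c9=6.
Step 4. [r7c7∈{2,7}] 2 has one home in row 7: r7c7. So r7c7=2.
Step 5. [r6c5∈{2,4,9}] across col 5, 4 lands solely at r6c5. So r6c5=4.
Step 6. [r9c1∈{4}] r9c1 has the single candidate 4, so r9c1=4.
Step 7. [r8c9∈{1,4,5}] across row 8, 4 lands solely at r8c9. So r8c9=4.
Step 8. [r6c6∈{2}] r6c6's peers cover all but 2 ⇒ r6c6=2.
Step 9. [r4c7∈{1,7}] row 4 places 7 nowhere but r4c7. So r4c7=7.
Step 10. [r9c7∈{1,5}] 1 has one home in col 7: r9c7. So r9c7=1.
Step 11. [r9c8∈{9}] only 9 remains possible at r9c8 ⇒ r9c8=9.
Step 12. [r6c9∈{5,9}] in row 6, 9 fits only at r6c9, so r6c9=9.
Step 13. [r7c1∈{3,7}] row 7 places 3 nowhere but r7c1, so r7c1=3.
Step 14. [r1c5∈{2,6}] across row 1, 6 lands solely at r1c5, so r1c5=6.
Step 15. [r6c3∈{3}] r6c3 has the single candidate 3. So r6c3=3.
Step 16. [r9c9∈{5}] r9c9 is down to just 5, so r9c9=5.
Step 17. [r6c8∈{6}] nothing but 6 survives at r6c8, so r6c8=6.
Step 18. [r4c9∈{1}] r4c9 is down to just 1. So r4c9=1.
Step 19. [r4c5∈{9}] only 9 remains possible at r4c5. So r4c5=9.
Step 20. [r6c4∈{8}] r6c4 has the single candidate 8, so r6c4=8.
Step 21. [r8c1∈{7}] only 7 remains possible at r8c1. So r8c1=7.
Step 22. [r1c8∈{1}] only 1 remains possible at r1c8 ⇒ r1c8=1.
Step 23. [r1c3∈{2}] r1c3 has the single candidate 2 ⇒ r1c3=2.
Step 24. [r2c1∈{9}] r2c1 has the single candidate 9 ⇒ r2c1=9.
Step 25. [r7c6∈{4}] nothing but 4 survives at r7c6, so r7c6=4.
Step 26. [r3c2∈{6}] only 6 remains possible at r3c2 ⇒ r3c2=6.
Step 27. [r8c3∈{5}] only 5 remains possible at r8c3. So r8c3=5.
Step 28. [r9c4∈{6}] only 6 remains possible at r9c4 ⇒ r9c4=6.
Step 29. [r7c8∈{7}] nothing but 7 survives at r7c8, so r7c8=7.
Step 30. [r2c6∈{3}] r2c6 has the single candidate 3 ⇒ r2c6=3.
Step 31. [r8c2∈{1}] r8c2 has the single candidate 1 ⇒ r8c2=1.
Step 32. [r2c4∈{7}] r2c4 has the single candidate 7, so r2c4=7.
Step 33. [r5c7∈{3}] only 3 remains possible at r5c7. So r5c7=3.
Step 34. [r6c7∈{5}] only 5 remains possible at r6c7. So r6c7=5.
Step 35. [r5c2∈{8}] r5c2 has the single candidate 8, so r5c2=8.
Step 36. [r5c9∈{2}] r5c9 has the single candidate 2 ⇒ r5c9=2.
Step 37. [r2c5∈{2}] nothing but 2 survives at r2c5. So r2c5=2.

Answer: 5 3 2 4 6 8 9 1 7 / 9 4 1 7 2 3 8 5 6 / 8 6 7 9 1 5 4 2 3 / 2 5 4 3 9 6 7 8 1 / 6 8 9 5 7 1 3 4 2 / 1 7 3 8 4 2 5 6 9 / 3 9 6 1 5 4 2 7 8 / 7 1 5 2 8 9 6 3 4 / 4 2 8 6 3 7 1 9 5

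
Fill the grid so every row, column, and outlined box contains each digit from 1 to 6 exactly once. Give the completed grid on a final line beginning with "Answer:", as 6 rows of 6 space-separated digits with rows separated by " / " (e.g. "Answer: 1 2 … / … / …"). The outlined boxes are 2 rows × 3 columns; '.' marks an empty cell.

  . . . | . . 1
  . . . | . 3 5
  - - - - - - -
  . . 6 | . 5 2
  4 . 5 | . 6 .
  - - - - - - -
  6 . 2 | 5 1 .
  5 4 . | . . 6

Step 1. [r5c2∈{3}] only 3 remains possible at r5c2. So r5c2=3.
Step 2. [r1c5∈{2,4}] in col 5, 4 fits only at r1c5 ⇒ r1c5=4.
Step 3. [r3c2∈{1}] nothing but 1 survives at r3c2 ⇒ r3c2=1.
Step 4. [r6c4∈{2,3}] in row 6, 3 fits only at r6c4 ⇒ r6c4=3.
Step 5. [r1c2∈{2,5,6}] across row 1, 5 lands solely at r1c2 ⇒ r1c2=5.
Step 6. [r2c2∈{2,6}] col 2 places 6 nowhere but r2c2. So r2c2=6.
Step 7. [r2c1∈{1,2}] in col 1, 1 fits only at r2c1. So r2c1=1.
Step 8. [r1c1∈{2,3}] in col 1, 2 fits only at r1c1 ⇒ r1c1=2.
Step 9. [r6c5∈{2}] only 2 remains possible at r6c5. So r6c5=2.
Step 10. [r3c4∈{4}] r3c4's peers cover all but 4, so r3c4=4.
Step 11. [r1c4∈{6}] r1c4 has the single candidate 6 ⇒ r1c4=6.
Step 12. [r3c1∈{3}] nothing but 3 survives at r3c1, so r3c1=3.
Step 13. [r2c3∈{4}] only 4 remains possible at r2c3 ⇒ r2c3=4.
Step 14. [r6c3∈{1}] only 1 remains possible at r6c3, so r6c3=1.
Step 15. [r4c2∈{2}] only 2 remains possible at r4c2. So r4c2=2.
Step 16. [r5c6∈{4}] r5c6's peers cover all but 4 ⇒ r5c6=4.
Step 17. [r2c4∈{2}] r2c4 is down to just 2 ⇒ r2c4=2.
Step 18. [r4c4∈{1}] r4c4's peers cover all but 1 ⇒ r4c4=1.
Step 19. [r1c3∈{3}] only 3 remains possible at r1c3 ⇒ r1c3=3.
Step 20. [r4c6∈{3}] r4c6 is down to just 3, so r4c6=3.

Answer: 2 5 3 6 4 1 / 1 6 4 2 3 5 / 3 1 6 4 5 2 / 4 2 5 1 6 3 / 6 3 2 5 1 4 / 5 4 1 3 2 6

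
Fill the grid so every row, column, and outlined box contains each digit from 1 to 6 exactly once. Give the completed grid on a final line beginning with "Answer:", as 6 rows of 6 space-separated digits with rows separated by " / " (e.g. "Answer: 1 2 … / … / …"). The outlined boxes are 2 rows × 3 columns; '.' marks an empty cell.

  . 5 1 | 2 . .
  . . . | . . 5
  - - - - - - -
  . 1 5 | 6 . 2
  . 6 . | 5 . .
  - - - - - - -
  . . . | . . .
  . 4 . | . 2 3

Step 1. [r2c4∈{1,3,4}] r2c4 is the only open cell in col 4 admitting 3, so r2c4=3.
Step 2. [r1c1∈{3,4,6}] in row 1, 3 fits only at r1c1. So r1c1=3.
Step 3. [r2c5∈{1,4,6}] 1 has one home in row 2: r2c5, so r2c5=1.
Step 4. [r4c3∈{2,3,4}] in box 3, 3 fits only at r4c3 ⇒ r4c3=3.
Step 5. [r4c5∈{4}] r4c5 has the single candidate 4. So r4c5=4.
Step 6. [r6c3∈{6}] nothing but 6 survives at r6c3. So r6c3=6.
Step 7. [r2c2∈{2}] only 2 remains possible at r2c2, so r2c2=2.
Step 8. [r6c4∈{1}] r6c4 has the single candidate 1 ⇒ r6c4=1.
Step 9. [r5c1∈{1,2,5}] row 5 places 1 nowhere but r5c1, so r5c1=1.
Step 10. [r1c6∈{4,6}] in row 1, 4 fits only at r1c6. So r1c6=4.
Step 11. [r5c5∈{5,6}] row 5 places 5 nowhere but r5c5, so r5c5=5.
Step 12. [r2c3∈{4}] r2c3 is down to just 4. So r2c3=4.
Step 13. [r5c4∈{4}] r5c4 has the single candidate 4. So r5c4=4.
Step 14. [r3c1∈{4}] r3c1 has the single candidate 4, so r3c1=4.
Step 15. [r2c1∈{6}] r2c1 is down to just 6, so r2c1=6.
Step 16. [r4c6∈{1}] r4c6 has the single candidate 1 ⇒ r4c6=1.
Step 17. [r6c1∈{5}] r6c1 is down to just 5. So r6c1=5.
Step 18. [r5c3∈{2}] r5c3's peers cover all but 2 ⇒ r5c3=2.
Step 19. [r4c1∈{2}] only 2 remains possible at r4c1, so r4c1=2.
Step 20. [r5c6∈{6}] nothing but 6 survives at r5c6 ⇒ r5c6=6.
Step 21. [r5c2∈{3}] only 3 remains possible at r5c2 ⇒ r5c2=3.
Step 22. [r3c5∈{3}] r3c5's peers cover all but 3. So r3c5=3.
Step 23. [r1c5∈{6}] only 6 remains possible at r1c5. So r1c5=6.

Answer: 3 5 1 2 6 4 / 6 2 4 3 1 5 / 4 1 5 6 3 2 / 2 6 3 5 4 1 / 1 3 2 4 5 6 / 5 4 6 1 2 3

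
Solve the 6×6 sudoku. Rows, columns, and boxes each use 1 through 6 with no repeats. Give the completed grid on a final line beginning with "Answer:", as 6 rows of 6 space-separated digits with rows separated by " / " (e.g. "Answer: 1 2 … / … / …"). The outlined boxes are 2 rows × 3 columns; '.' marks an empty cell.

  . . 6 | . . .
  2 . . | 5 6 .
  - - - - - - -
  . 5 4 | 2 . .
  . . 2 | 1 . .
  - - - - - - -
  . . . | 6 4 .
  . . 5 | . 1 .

Step 1. [r6c4∈{3}] r6c4 is down to just 3, so r6c4=3.
Step 2. [r4c6∈{3,4,5,6}] 4 has one home in row 4: r4c6. So r4c6=4.
Step 3. [r2c2∈{1,3,4}] row 2 places 4 nowhere but r2c2 ⇒ r2c2=4.
Step 4. [r3c1∈{1,3,6}] in row 3, 1 fits only at r3c1. So r3c1=1.
Step 5. [r5c1∈{3}] r5c1's peers cover all but 3 ⇒ r5c1=3.
Step 6. [r2c3∈{1,3}] in col 3, 3 fits only at r2c3. So r2c3=3.
Step 7. [r3c5∈{3}] only 3 remains possible at r3c5 ⇒ r3c5=3.
Step 8. [r6c6∈{2}] r6c6 has the single candidate 2. So r6c6=2.
Step 9. [r4c1∈{6}] r4c1's peers cover all but 6, so r4c1=6.
Step 10. [r1c2∈{1}] nothing but 1 survives at r1c2 ⇒ r1c2=1.
Step 11. [r5c3∈{1}] r5c3's peers cover all but 1 ⇒ r5c3=1.
Step 12. [r1c4∈{4}] only 4 remains possible at r1c4 ⇒ r1c4=4.
Step 13. [r6c1∈{4}] r6c1 has the single candidate 4. So r6c1=4.
Step 14. [r2c6∈{1}] r2c6's peers cover all but 1, so r2c6=1.
Step 15. [r5c6∈{5}] nothing but 5 survives at r5c6, so r5c6=5.
Step 16. [r5c2∈{2}] r5c2 is down to just 2. So r5c2=2.
Step 17. [r1c1∈{5}] nothing but 5 survives at r1c1. So r1c1=5.
Step 18. [r1c6∈{3}] only 3 remains possible at r1c6. So r1c6=3.
Step 19. [r1c5∈{2}] r1c5 is down to just 2. So r1c5=2.
Step 20. [r3c6∈{6}] nothing but 6 survives at r3c6. So r3c6=6.
Step 21. [r4c2∈{3}] only 3 remains possible at r4c2 ⇒ r4c2=3.
Step 22. [r4c5∈{5}] only 5 remains possible at r4c5 ⇒ r4c5=5.
Step 23. [r6c2∈{6}] r6c2 has the single candidate 6. So r6c2=6.

Answer: 5 1 6 4 2 3 / 2 4 3 5 6 1 / 1 5 4 2 3 6 / 6 3 2 1 5 4 / 3 2 1 6 4 5 / 4 6 5 3 1 2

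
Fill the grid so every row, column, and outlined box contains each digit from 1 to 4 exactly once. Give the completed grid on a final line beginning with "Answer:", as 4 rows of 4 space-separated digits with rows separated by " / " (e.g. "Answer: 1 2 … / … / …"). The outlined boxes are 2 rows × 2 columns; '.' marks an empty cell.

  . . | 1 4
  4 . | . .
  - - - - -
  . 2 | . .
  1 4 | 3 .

Step 1. [r2c4∈{2,3}] in col 4, 3 fits only at r2c4, so r2c4=3.
Step 2. [r3c1∈{3}] only 3 remains possible at r3c1 ⇒ r3c1=3.
Step 3. [r3c3∈{4}] only 4 remains possible at r3c3. So r3c3=4.
Step 4. [r3c4∈{1}] nothing but 1 survives at r3c4 ⇒ r3c4=1.
Step 5. [r1c1∈{2}] r1c1 has the single candidate 2, so r1c1=2.
Step 6. [r2c2∈{1}] r2c2 has the single candidate 1, so r2c2=1.
Step 7. [r1c2∈{3}] r1c2 has the single candidate 3 ⇒ r1c2=3.
Step 8. [r4c4∈{2}] r4c4 has the single candidate 2. So r4c4=2.
Step 9. [r2c3∈{2}] only 2 remains possible at r2c3, so r2c3=2.

Answer: 2 3 1 4 / 4 1 2 3 / 3 2 4 1 / 1 4 3 2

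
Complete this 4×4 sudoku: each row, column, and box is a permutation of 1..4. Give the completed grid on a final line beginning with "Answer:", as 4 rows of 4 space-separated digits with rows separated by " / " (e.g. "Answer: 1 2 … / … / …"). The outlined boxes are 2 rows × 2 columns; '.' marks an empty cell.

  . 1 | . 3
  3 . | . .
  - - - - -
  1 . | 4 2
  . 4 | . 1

Step 1. [r2c2∈{2}] r2c2 has the single candidate 2. So r2c2=2.
Step 2. [r1c1∈{4}] r1c1's peers cover all but 4 ⇒ r1c1=4.
Step 3. [r4c3∈{3}] nothing but 3 survives at r4c3 ⇒ r4c3=3.
Step 4. [r2c4∈{4}] nothing but 4 survives at r2c4 ⇒ r2c4=4.
Step 5. [r3c2∈{3}] only 3 remains possible at r3c2, so r3c2=3.
Step 6. [r2c3∈{1}] r2c3 has the single candidate 1. So r2c3=1.
Step 7. [r1c3∈{2}] r1c3 has the single candidate 2, so r1c3=2.
Step 8. [r4c1∈{2}] r4c1 has the single candidate 2, so r4c1=2.

Answer: 4 1 2 3 / 3 2 1 4 / 1 3 4 2 / 2 4 3 1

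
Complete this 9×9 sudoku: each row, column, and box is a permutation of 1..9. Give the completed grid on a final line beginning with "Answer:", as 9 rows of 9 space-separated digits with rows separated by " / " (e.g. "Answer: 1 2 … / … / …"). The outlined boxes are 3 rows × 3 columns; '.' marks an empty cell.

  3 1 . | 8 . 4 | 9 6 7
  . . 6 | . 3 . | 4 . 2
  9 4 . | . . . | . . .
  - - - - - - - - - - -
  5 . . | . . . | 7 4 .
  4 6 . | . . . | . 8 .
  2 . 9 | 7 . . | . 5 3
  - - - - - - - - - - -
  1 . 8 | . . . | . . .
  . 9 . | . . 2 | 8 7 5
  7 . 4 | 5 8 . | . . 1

Step 1. [r8c3∈{3}] r8c3 is down to just 3, so r8c3=3.
Step 2. [r3c7∈{1,3,5}] 5 has one home in col 7: r3c7, so r3c7=5.
Step 3. [r5c7∈{1,2}] 2 has one home in box 6: r5c7, so r5c7=2.
Step 4. [r5c9∈{9}] r5c9 has the single candidate 9, so r5c9=9.
Step 5. [r4c9∈{6}] nothing but 6 survives at r4c9. So r4c9=6.
Step 6. [r2c2∈{5,7,8}] in col 2, 7 fits only at r2c2, so r2c2=7.
Step 7. [r4c3∈{1}] nothing but 1 survives at r4c3 ⇒ r4c3=1.
Step 8. [r2c6∈{1,5,9}] in row 2, 5 fits only at r2c6 ⇒ r2c6=5.
Step 9. [r6c5∈{1,4,6}] in row 6, 4 fits only at r6c5. So r6c5=4.
Step 10. [r6c6∈{1,6,8}] r6c6 is the only open cell in row 6 admitting 6 ⇒ r6c6=6.
Step 11. [r1c5∈{2}] r1c5's peers cover all but 2. So r1c5=2.
Step 12. [r4c5∈{9}] r4c5 is down to just 9. So r4c5=9.
Step 13. [r3c8∈{1,3}] in row 3, 3 fits only at r3c8. So r3c8=3.
Step 14. [r4c2∈{3,8}] r4c2 is the only open cell in col 2 admitting 3 ⇒ r4c2=3.
Step 15. [r8c4∈{1,4,6}] r8c4 is the only open cell in row 8 admitting 4 ⇒ r8c4=4.
Step 16. [r8c5∈{1,6}] row 8 places 1 nowhere but r8c5. So r8c5=1.
Step 17. [r9c2∈{2}] nothing but 2 survives at r9c2 ⇒ r9c2=2.
Step 18. [r9c8∈{9}] only 9 remains possible at r9c8. So r9c8=9.
Step 19. [r9c6∈{3}] nothing but 3 survives at r9c6, so r9c6=3.
Step 20. [r2c4∈{1,9}] in row 2, 9 fits only at r2c4 ⇒ r2c4=9.
Step 21. [r7c4∈{6}] r7c4's peers cover all but 6. So r7c4=6.
Step 22. [r3c4∈{1}] only 1 remains possible at r3c4, so r3c4=1.
Step 23. [r3c6∈{7}] r3c6's peers cover all but 7 ⇒ r3c6=7.
Step 24. [r7c2∈{5}] r7c2 is down to just 5, so r7c2=5.
Step 25. [r8c1∈{6}] only 6 remains possible at r8c1. So r8c1=6.
Step 26. [r7c5∈{7}] nothing but 7 survives at r7c5. So r7c5=7.
Step 27. [r7c8∈{2}] r7c8's peers cover all but 2 ⇒ r7c8=2.
Step 28. [r5c3∈{7}] r5c3 has the single candidate 7. So r5c3=7.
Step 29. [r3c3∈{2}] nothing but 2 survives at r3c3. So r3c3=2.
Step 30. [r7c6∈{9}] only 9 remains possible at r7c6, so r7c6=9.
Step 31. [r5c6∈{1}] r5c6's peers cover all but 1. So r5c6=1.
Step 32. [r3c5∈{6}] r3c5 is down to just 6. So r3c5=6.
Step 33. [r7c9∈{4}] r7c9's peers cover all but 4. So r7c9=4.
Step 34. [r3c9∈{8}] r3c9 has the single candidate 8, so r3c9=8.
Step 35. [r4c4∈{2}] nothing but 2 survives at r4c4, so r4c4=2.
Step 36. [r7c7∈{3}] r7c7 is down to just 3 ⇒ r7c7=3.
Step 37. [r6c7∈{1}] only 1 remains possible at r6c7. So r6c7=1.
Step 38. [r6c2∈{8}] r6c2's peers cover all but 8, so r6c2=8.
Step 39. [r2c8∈{1}] r2c8's peers cover all but 1 ⇒ r2c8=1.
Step 40. [r1c3∈{5}] nothing but 5 survives at r1c3. So r1c3=5.
Step 41. [r5c4∈{3}] r5c4 is down to just 3. So r5c4=3.
Step 42. [r5c5∈{5}] r5c5 has the single candidate 5. So r5c5=5.
Step 43. [r4c6∈{8}] only 8 remains possible at r4c6 ⇒ r4c6=8.
Step 44. [r9c7∈{6}] nothing but 6 survives at r9c7, so r9c7=6.
Step 45. [r2c1∈{8}] r2c1's peers cover all but 8. So r2c1=8.

Answer: 3 1 5 8 2 4 9 6 7 / 8 7 6 9 3 5 4 1 2 / 9 4 2 1 6 7 5 3 8 / 5 3 1 2 9 8 7 4 6 / 4 6 7 3 5 1 2 8 9 / 2 8 9 7 4 6 1 5 3 / 1 5 8 6 7 9 3 2 4 / 6 9 3 4 1 2 8 7 5 / 7 2 4 5 8 3 6 9 1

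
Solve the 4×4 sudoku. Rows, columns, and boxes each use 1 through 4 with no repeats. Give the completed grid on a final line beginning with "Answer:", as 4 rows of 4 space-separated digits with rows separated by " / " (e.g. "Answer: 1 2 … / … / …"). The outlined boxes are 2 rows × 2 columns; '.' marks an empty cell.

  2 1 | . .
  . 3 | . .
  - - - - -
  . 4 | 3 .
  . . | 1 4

Step 1. [r2c3∈{2,4}] across col 3, 2 lands solely at r2c3, so r2c3=2.
Step 2. [r3c4∈{2}] nothing but 2 survives at r3c4. So r3c4=2.
Step 3. [r4c2∈{2}] nothing but 2 survives at r4c2. So r4c2=2.
Step 4. [r4c1∈{3}] nothing but 3 survives at r4c1. So r4c1=3.
Step 5. [r1c3∈{4}] nothing but 4 survives at r1c3 ⇒ r1c3=4.
Step 6. [r1c4∈{3}] only 3 remains possible at r1c4, so r1c4=3.
Step 7. [r2c4∈{1}] r2c4's peers cover all but 1, so r2c4=1.
Step 8. [r2c1∈{4}] nothing but 4 survives at r2c1, so r2c1=4.
Step 9. [r3c1∈{1}] r3c1's peers cover all but 1, so r3c1=1.

Answer: 2 1 4 3 / 4 3 2 1 / 1 4 3 2 / 3 2 1 4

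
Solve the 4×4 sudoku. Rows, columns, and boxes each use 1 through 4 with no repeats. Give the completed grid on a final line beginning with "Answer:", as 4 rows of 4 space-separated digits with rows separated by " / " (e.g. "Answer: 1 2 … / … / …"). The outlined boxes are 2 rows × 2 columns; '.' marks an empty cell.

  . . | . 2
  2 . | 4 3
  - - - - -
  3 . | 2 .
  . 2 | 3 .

Step 1. [r2c2∈{1}] nothing but 1 survives at r2c2, so r2c2=1.
Step 2. [r3c2∈{4}] r3c2's peers cover all but 4, so r3c2=4.
Step 3. [r4c1∈{1}] r4c1's peers cover all but 1. So r4c1=1.
Step 4. [r3c4∈{1}] r3c4 has the single candidate 1. So r3c4=1.
Step 5. [r4c4∈{4}] r4c4 is down to just 4 ⇒ r4c4=4.
Step 6. [r1c3∈{1}] r1c3 has the single candidate 1, so r1c3=1.
Step 7. [r1c2∈{3}] r1c2 is down to just 3 ⇒ r1c2=3.
Step 8. [r1c1∈{4}] nothing but 4 survives at r1c1. So r1c1=4.

Answer: 4 3 1 2 / 2 1 4 3 / 3 4 2 1 / 1 2 3 4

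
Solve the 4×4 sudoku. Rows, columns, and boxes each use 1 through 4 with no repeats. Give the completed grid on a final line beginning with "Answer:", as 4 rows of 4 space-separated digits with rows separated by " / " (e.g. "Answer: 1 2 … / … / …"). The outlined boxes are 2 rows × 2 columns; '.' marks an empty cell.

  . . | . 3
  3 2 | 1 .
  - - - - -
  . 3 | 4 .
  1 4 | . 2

Step 1. [r4c3∈{3}] r4c3 is down to just 3 ⇒ r4c3=3.
Step 2. [r3c1∈{2}] r3c1 is down to just 2. So r3c1=2.
Step 3. [r1c1∈{4}] nothing but 4 survives at r1c1 ⇒ r1c1=4.
Step 4. [r3c4∈{1}] only 1 remains possible at r3c4. So r3c4=1.
Step 5. [r2c4∈{4}] r2c4 is down to just 4 ⇒ r2c4=4.
Step 6. [r1c3∈{2}] only 2 remains possible at r1c3 ⇒ r1c3=2.
Step 7. [r1c2∈{1}] r1c2 has the single candidate 1. So r1c2=1.

Answer: 4 1 2 3 / 3 2 1 4 / 2 3 4 1 / 1 4 3 2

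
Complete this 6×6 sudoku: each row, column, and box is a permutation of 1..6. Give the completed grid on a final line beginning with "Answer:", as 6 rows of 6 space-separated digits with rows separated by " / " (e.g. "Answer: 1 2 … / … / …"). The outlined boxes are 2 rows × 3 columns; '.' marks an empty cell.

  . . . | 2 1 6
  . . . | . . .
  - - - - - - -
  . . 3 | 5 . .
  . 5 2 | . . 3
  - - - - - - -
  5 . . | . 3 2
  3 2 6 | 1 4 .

Step 1. [r1c1∈{4}] nothing but 4 survives at r1c1. So r1c1=4.
Step 2. [r3c2∈{1,4,6}] box 3 places 4 nowhere but r3c2. So r3c2=4.
Step 3. [r2c2∈{1,3,6}] col 2 places 6 nowhere but r2c2 ⇒ r2c2=6.
Step 4. [r4c5∈{6}] r4c5's peers cover all but 6 ⇒ r4c5=6.
Step 5. [r4c1∈{1}] r4c1's peers cover all but 1. So r4c1=1.
Step 6. [r2c5∈{5}] r2c5 is down to just 5 ⇒ r2c5=5.
Step 7. [r2c4∈{3,4}] r2c4 is the only open cell in row 2 admitting 3, so r2c4=3.
Step 8. [r5c3∈{1,4}] across row 5, 4 lands solely at r5c3. So r5c3=4.
Step 9. [r2c6∈{4}] nothing but 4 survives at r2c6 ⇒ r2c6=4.
Step 10. [r3c1∈{6}] only 6 remains possible at r3c1, so r3c1=6.
Step 11. [r1c2∈{3}] r1c2's peers cover all but 3, so r1c2=3.
Step 12. [r3c6∈{1}] r3c6 is down to just 1 ⇒ r3c6=1.
Step 13. [r3c5∈{2}] r3c5's peers cover all but 2 ⇒ r3c5=2.
Step 14. [r1c3∈{5}] nothing but 5 survives at r1c3. So r1c3=5.
Step 15. [r4c4∈{4}] only 4 remains possible at r4c4 ⇒ r4c4=4.
Step 16. [r2c1∈{2}] only 2 remains possible at r2c1. So r2c1=2.
Step 17. [r5c4∈{6}] only 6 remains possible at r5c4. So r5c4=6.
Step 18. [r5c2∈{1}] r5c2 has the single candidate 1. So r5c2=1.
Step 19. [r6c6∈{5}] r6c6 has the single candidate 5 ⇒ r6c6=5.
Step 20. [r2c3∈{1}] r2c3's peers cover all but 1, so r2c3=1.

Answer: 4 3 5 2 1 6 / 2 6 1 3 5 4 / 6 4 3 5 2 1 / 1 5 2 4 6 3 / 5 1 4 6 3 2 / 3 2 6 1 4 5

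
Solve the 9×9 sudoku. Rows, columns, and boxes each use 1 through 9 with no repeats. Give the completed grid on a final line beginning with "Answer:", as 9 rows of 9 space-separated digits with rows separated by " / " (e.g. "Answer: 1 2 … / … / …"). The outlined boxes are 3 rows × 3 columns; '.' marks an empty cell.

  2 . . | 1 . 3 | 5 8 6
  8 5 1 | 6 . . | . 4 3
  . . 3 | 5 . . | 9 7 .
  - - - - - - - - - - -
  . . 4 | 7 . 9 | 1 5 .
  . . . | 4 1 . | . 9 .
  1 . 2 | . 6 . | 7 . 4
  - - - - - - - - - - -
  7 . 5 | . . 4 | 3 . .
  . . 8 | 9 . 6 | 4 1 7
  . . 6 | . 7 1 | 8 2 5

Step 1. [r8c1∈{3}] only 3 remains possible at r8c1 ⇒ r8c1=3.
Step 2. [r5c2∈{3,6,7,8}] row 5 places 3 nowhere but r5c2 ⇒ r5c2=3.
Step 3. [r7c4∈{2,8}] r7c4 is the only open cell in col 4 admitting 2. So r7c4=2.
Step 4. [r6c4∈{3,8}] across col 4, 8 lands solely at r6c4, so r6c4=8.
Step 5. [r2c7∈{2}] nothing but 2 survives at r2c7, so r2c7=2.
Step 6. [r1c3∈{7,9}] in col 3, 9 fits only at r1c3 ⇒ r1c3=9.
Step 7. [r9c1∈{4,9}] in col 1, 9 fits only at r9c1 ⇒ r9c1=9.
Step 8. [r3c1∈{4,6}] across col 1, 4 lands solely at r3c1 ⇒ r3c1=4.
Step 9. [r3c6∈{2,8}] across col 6, 8 lands solely at r3c6, so r3c6=8.
Step 10. [r5c6∈{2,5}] in col 6, 2 fits only at r5c6, so r5c6=2.
Step 11. [r4c1∈{6}] r4c1 is down to just 6, so r4c1=6.
Step 12. [r5c9∈{8}] nothing but 8 survives at r5c9. So r5c9=8.
Step 13. [r3c2∈{6}] r3c2's peers cover all but 6. So r3c2=6.
Step 14. [r5c3∈{7}] only 7 remains possible at r5c3, so r5c3=7.
Step 15. [r8c5∈{5}] nothing but 5 survives at r8c5, so r8c5=5.
Step 16. [r5c1∈{5}] nothing but 5 survives at r5c1. So r5c1=5.
Step 17. [r7c9∈{9}] only 9 remains possible at r7c9, so r7c9=9.
Step 18. [r4c9∈{2}] only 2 remains possible at r4c9. So r4c9=2.
Step 19. [r5c7∈{6}] nothing but 6 survives at r5c7, so r5c7=6.
Step 20. [r1c2∈{7}] r1c2 is down to just 7, so r1c2=7.
Step 21. [r9c4∈{3}] r9c4 is down to just 3, so r9c4=3.
Step 22. [r6c6∈{5}] nothing but 5 survives at r6c6, so r6c6=5.
Step 23. [r4c5∈{3}] r4c5's peers cover all but 3 ⇒ r4c5=3.
Step 24. [r7c5∈{8}] r7c5 has the single candidate 8. So r7c5=8.
Step 25. [r2c5∈{9}] r2c5 is down to just 9, so r2c5=9.
Step 26. [r4c2∈{8}] r4c2 is down to just 8, so r4c2=8.
Step 27. [r3c9∈{1}] only 1 remains possible at r3c9 ⇒ r3c9=1.
Step 28. [r1c5∈{4}] r1c5 has the single candidate 4, so r1c5=4.
Step 29. [r6c8∈{3}] nothing but 3 survives at r6c8. So r6c8=3.
Step 30. [r7c2∈{1}] only 1 remains possible at r7c2. So r7c2=1.
Step 31. [r8c2∈{2}] r8c2 has the single candidate 2, so r8c2=2.
Step 32. [r9c2∈{4}] r9c2 is down to just 4. So r9c2=4.
Step 33. [r6c2∈{9}] r6c2's peers cover all but 9, so r6c2=9.
Step 34. [r7c8∈{6}] r7c8 has the single candidate 6, so r7c8=6.
Step 35. [r3c5∈{2}] nothing but 2 survives at r3c5. So r3c5=2.
Step 36. [r2c6∈{7}] r2c6 is down to just 7. So r2c6=7.

Answer: 2 7 9 1 4 3 5 8 6 / 8 5 1 6 9 7 2 4 3 / 4 6 3 5 2 8 9 7 1 / 6 8 4 7 3 9 1 5 2 / 5 3 7 4 1 2 6 9 8 / 1 9 2 8 6 5 7 3 4 / 7 1 5 2 8 4 3 6 9 / 3 2 8 9 5 6 4 1 7 / 9 4 6 3 7 1 8 2 5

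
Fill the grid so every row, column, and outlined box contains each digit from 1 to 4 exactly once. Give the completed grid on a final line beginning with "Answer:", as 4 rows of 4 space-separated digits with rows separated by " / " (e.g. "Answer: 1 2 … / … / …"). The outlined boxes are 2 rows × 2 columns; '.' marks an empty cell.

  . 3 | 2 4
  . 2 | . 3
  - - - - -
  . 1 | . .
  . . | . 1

Step 1. [r4c1∈{2,3,4}] r4c1 is the only open cell in row 4 admitting 2. So r4c1=2.
Step 2. [r2c1∈{1,4}] r2c1 is the only open cell in row 2 admitting 4 ⇒ r2c1=4.
Step 3. [r3c3∈{3,4}] row 3 places 4 nowhere but r3c3, so r3c3=4.
Step 4. [r4c3∈{3}] nothing but 3 survives at r4c3, so r4c3=3.
Step 5. [r3c4∈{2}] nothing but 2 survives at r3c4, so r3c4=2.
Step 6. [r4c2∈{4}] only 4 remains possible at r4c2, so r4c2=4.
Step 7. [r1c1∈{1}] r1c1 has the single candidate 1. So r1c1=1.
Step 8. [r3c1∈{3}] nothing but 3 survives at r3c1, so r3c1=3.
Step 9. [r2c3∈{1}] only 1 remains possible at r2c3 ⇒ r2c3=1.

Answer: 1 3 2 4 / 4 2 1 3 / 3 1 4 2 / 2 4 3 1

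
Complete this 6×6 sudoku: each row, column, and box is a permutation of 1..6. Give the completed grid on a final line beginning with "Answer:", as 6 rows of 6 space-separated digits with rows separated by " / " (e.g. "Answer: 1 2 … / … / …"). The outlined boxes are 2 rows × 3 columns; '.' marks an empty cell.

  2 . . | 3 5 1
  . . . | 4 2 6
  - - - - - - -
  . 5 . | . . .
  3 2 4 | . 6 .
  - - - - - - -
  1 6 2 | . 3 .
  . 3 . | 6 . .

Step 1. [r5c6∈{4,5}] in row 5, 4 fits only at r5c6 ⇒ r5c6=4.
Step 2. [r3c3∈{1,6}] across box 3, 1 lands solely at r3c3. So r3c3=1.
Step 3. [r6c3∈{5}] r6c3 is down to just 5 ⇒ r6c3=5.
Step 4. [r3c6∈{2,3}] across row 3, 3 lands solely at r3c6 ⇒ r3c6=3.
Step 5. [r4c4∈{1,5}] r4c4 is the only open cell in row 4 admitting 1 ⇒ r4c4=1.
Step 6. [r6c6∈{2}] r6c6's peers cover all but 2. So r6c6=2.
Step 7. [r3c4∈{2}] r3c4's peers cover all but 2. So r3c4=2.
Step 8. [r2c2∈{1}] r2c2 has the single candidate 1. So r2c2=1.
Step 9. [r2c3∈{3}] only 3 remains possible at r2c3, so r2c3=3.
Step 10. [r5c4∈{5}] r5c4 is down to just 5 ⇒ r5c4=5.
Step 11. [r6c1∈{4}] r6c1 is down to just 4, so r6c1=4.
Step 12. [r3c5∈{4}] r3c5 has the single candidate 4. So r3c5=4.
Step 13. [r4c6∈{5}] r4c6's peers cover all but 5, so r4c6=5.
Step 14. [r1c3∈{6}] r1c3 has the single candidate 6, so r1c3=6.
Step 15. [r6c5∈{1}] nothing but 1 survives at r6c5. So r6c5=1.
Step 16. [r3c1∈{6}] r3c1 has the single candidate 6. So r3c1=6.
Step 17. [r1c2∈{4}] only 4 remains possible at r1c2, so r1c2=4.
Step 18. [r2c1∈{5}] nothing but 5 survives at r2c1, so r2c1=5.

Answer: 2 4 6 3 5 1 / 5 1 3 4 2 6 / 6 5 1 2 4 3 / 3 2 4 1 6 5 / 1 6 2 5 3 4 / 4 3 5 6 1 2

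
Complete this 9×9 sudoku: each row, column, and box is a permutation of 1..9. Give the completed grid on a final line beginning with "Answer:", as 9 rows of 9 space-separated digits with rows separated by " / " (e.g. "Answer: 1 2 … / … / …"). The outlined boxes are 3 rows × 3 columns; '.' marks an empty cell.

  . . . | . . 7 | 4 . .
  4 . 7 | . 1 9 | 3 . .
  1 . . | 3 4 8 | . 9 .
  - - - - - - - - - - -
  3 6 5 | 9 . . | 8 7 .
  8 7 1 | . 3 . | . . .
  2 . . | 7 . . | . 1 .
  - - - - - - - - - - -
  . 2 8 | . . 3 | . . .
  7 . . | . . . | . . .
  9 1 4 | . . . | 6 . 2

Step 1. [r9c6∈{5}] nothing but 5 survives at r9c6. So r9c6=5.
Step 2. [r4c9∈{4}] only 4 remains possible at r4c9, so r4c9=4.
Step 3. [r3c2∈{5}] r3c2's peers cover all but 5, so r3c2=5.
Step 4. [r1c1∈{6}] r1c1 is down to just 6. So r1c1=6.
Step 5. [r2c4∈{2,5,6}] across box 2, 6 lands solely at r2c4 ⇒ r2c4=6.
Step 6. [r4c5∈{2}] only 2 remains possible at r4c5. So r4c5=2.
Step 7. [r2c8∈{2,5,8}] r2c8 is the only open cell in row 2 admitting 2 ⇒ r2c8=2.
Step 8. [r2c9∈{5,8}] in row 2, 5 fits only at r2c9, so r2c9=5.
Step 9. [r7c5∈{6,7,9}] r7c5 is the only open cell in row 7 admitting 6 ⇒ r7c5=6.
Step 10. [r6c3∈{9}] nothing but 9 survives at r6c3. So r6c3=9.
Step 11. [r6c7∈{5}] nothing but 5 survives at r6c7 ⇒ r6c7=5.
Step 12. [r8c2∈{3}] only 3 remains possible at r8c2, so r8c2=3.
Step 13. [r1c8∈{8}] only 8 remains possible at r1c8. So r1c8=8.
Step 14. [r8c9∈{1,8,9}] across col 9, 8 lands solely at r8c9. So r8c9=8.
Step 15. [r5c8∈{6}] r5c8 is down to just 6. So r5c8=6.
Step 16. [r8c6∈{1,2,4}] in col 6, 2 fits only at r8c6 ⇒ r8c6=2.
Step 17. [r5c6∈{4}] r5c6 has the single candidate 4. So r5c6=4.
Step 18. [r8c8∈{4,5}] row 8 places 5 nowhere but r8c8, so r8c8=5.
Step 19. [r3c7∈{7}] r3c7 has the single candidate 7 ⇒ r3c7=7.
Step 20. [r5c9∈{9}] r5c9 is down to just 9. So r5c9=9.
Step 21. [r8c4∈{1,4}] in row 8, 4 fits only at r8c4 ⇒ r8c4=4.
Step 22. [r8c7∈{1,9}] r8c7 is the only open cell in row 8 admitting 1, so r8c7=1.
Step 23. [r1c4∈{2,5}] across col 4, 2 lands solely at r1c4 ⇒ r1c4=2.
Step 24. [r9c5∈{7,8}] row 9 places 7 nowhere but r9c5 ⇒ r9c5=7.
Step 25. [r3c9∈{6}] r3c9's peers cover all but 6, so r3c9=6.
Step 26. [r1c5∈{5}] only 5 remains possible at r1c5 ⇒ r1c5=5.
Step 27. [r7c7∈{9}] r7c7 is down to just 9. So r7c7=9.
Step 28. [r6c2∈{4}] only 4 remains possible at r6c2 ⇒ r6c2=4.
Step 29. [r6c9∈{3}] nothing but 3 survives at r6c9. So r6c9=3.
Step 30. [r7c8∈{4}] only 4 remains possible at r7c8 ⇒ r7c8=4.
Step 31. [r9c4∈{8}] nothing but 8 survives at r9c4. So r9c4=8.
Step 32. [r9c8∈{3}] nothing but 3 survives at r9c8. So r9c8=3.
Step 33. [r7c9∈{7}] only 7 remains possible at r7c9. So r7c9=7.
Step 34. [r6c5∈{8}] nothing but 8 survives at r6c5 ⇒ r6c5=8.
Step 35. [r5c7∈{2}] r5c7 has the single candidate 2 ⇒ r5c7=2.
Step 36. [r4c6∈{1}] r4c6's peers cover all but 1. So r4c6=1.
Step 37. [r1c9∈{1}] nothing but 1 survives at r1c9, so r1c9=1.
Step 38. [r1c3∈{3}] r1c3 is down to just 3 ⇒ r1c3=3.
Step 39. [r7c4∈{1}] only 1 remains possible at r7c4. So r7c4=1.
Step 40. [r7c1∈{5}] nothing but 5 survives at r7c1, so r7c1=5.
Step 41. [r2c2∈{8}] nothing but 8 survives at r2c2, so r2c2=8.
Step 42. [r1c2∈{9}] r1c2 is down to just 9, so r1c2=9.
Step 43. [r8c5∈{9}] r8c5 has the single candidate 9 ⇒ r8c5=9.
Step 44. [r8c3∈{6}] only 6 remains possible at r8c3 ⇒ r8c3=6.
Step 45. [r3c3∈{2}] r3c3 is down to just 2 ⇒ r3c3=2.
Step 46. [r6c6∈{6}] nothing but 6 survives at r6c6. So r6c6=6.
Step 47. [r5c4∈{5}] nothing but 5 survives at r5c4. So r5c4=5.

Answer: 6 9 3 2 5 7 4 8 1 / 4 8 7 6 1 9 3 2 5 / 1 5 2 3 4 8 7 9 6 / 3 6 5 9 2 1 8 7 4 / 8 7 1 5 3 4 2 6 9 / 2 4 9 7 8 6 5 1 3 / 5 2 8 1 6 3 9 4 7 / 7 3 6 4 9 2 1 5 8 / 9 1 4 8 7 5 6 3 2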